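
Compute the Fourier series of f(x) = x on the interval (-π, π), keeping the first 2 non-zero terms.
2·sin(x) - sin(2·x)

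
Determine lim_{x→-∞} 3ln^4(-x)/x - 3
The quotient is an ∞/∞ indeterminate form as x → -∞.
Compare growth rates of the dominant terms (exponentials ≫ polynomials ≫ logarithms), or apply L'Hôpital's rule; the quotient → 0.
Adding the constant: 0 - 3 = -3. Limit = -3.

Final answer: -3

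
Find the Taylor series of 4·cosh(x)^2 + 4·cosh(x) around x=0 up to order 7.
11·x^6/60 + 3·x^4/2 + 6·x^2 + 8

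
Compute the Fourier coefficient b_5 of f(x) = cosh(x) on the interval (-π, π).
b_5 = (1/π) ∫_{-π}^{π} f(x)·sin(5x) dx.
Evaluate the integral (use parity and integration by parts as needed): b_5 = 0.

Final answer: 0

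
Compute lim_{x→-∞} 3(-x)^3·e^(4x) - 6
The product is a 0·∞ indeterminate form at x → -∞.
Rewrite the product as 3(-x)^3 / e^(-4x) (an ∞/∞ form) and apply L'Hôpital, or use the standard hierarchy e^(4|x|) ≫ |(-x)^3| as x → -∞.
The indeterminate product → 0, so the limit = -6.

Final answer: -6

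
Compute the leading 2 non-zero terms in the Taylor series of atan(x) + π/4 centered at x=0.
x + π/4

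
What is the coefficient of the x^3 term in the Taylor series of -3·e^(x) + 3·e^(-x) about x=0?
Expand to order 3: -3·e^(x) + 3·e^(-x) = -x^3 - 6·x + O(x^4).
The coefficient of x^3 is -1.

Final answer: -1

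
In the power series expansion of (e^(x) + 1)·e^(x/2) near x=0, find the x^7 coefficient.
Expand to order 7: (e^(x) + 1)·e^(x/2) = 547·x^7/161280 + 73·x^6/4608 + 61·x^5/960 + 41·x^4/192 + 7·x^3/12 + 5·x^2/4 + 2·x + 2 + O(x^8).
The coefficient of x^7 is 547/161280.

Final answer: 547/161280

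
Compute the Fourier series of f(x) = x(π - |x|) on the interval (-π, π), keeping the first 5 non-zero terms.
8·sin(x)/π + 8·sin(3·x)/(27·π) + 8·sin(5·x)/(125·π) + 8·sin(7·x)/(343·π) + 8·sin(9·x)/(729·π)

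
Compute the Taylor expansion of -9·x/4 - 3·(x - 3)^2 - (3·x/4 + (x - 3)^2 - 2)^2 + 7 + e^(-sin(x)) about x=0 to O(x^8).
-x^7/90 - x^6/240 + x^5/15 - 9·x^4/8 + 21·x^3/2 - 705·x^2/16 + 353·x/4 - 68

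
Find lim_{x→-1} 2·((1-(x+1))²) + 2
Direct substitution at x = -1 gives 4.

Final answer: 4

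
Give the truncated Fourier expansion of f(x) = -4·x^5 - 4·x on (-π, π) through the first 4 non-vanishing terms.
(-968 - 8·π^4 + 160·π^2)·sin(x) + (-20·π^2 + 34 + 4·π^4)·sin(2·x) + (-8·π^4/3 - 536/81 + 160·π^2/27)·sin(3·x) + (-5·π^2/2 + 47/16 + 2·π^4)·sin(4·x)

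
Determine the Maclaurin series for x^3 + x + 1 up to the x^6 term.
x^3 + x + 1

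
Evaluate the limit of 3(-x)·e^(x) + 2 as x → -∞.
The product is a 0·∞ indeterminate form at x → -∞.
Rewrite the product as 3(-x) / e^(-x) (an ∞/∞ form) and apply L'Hôpital, or use the standard hierarchy e^(|x|) ≫ |(-x)| as x → -∞.
The indeterminate product → 0, so the limit = 2.

Final answer: 2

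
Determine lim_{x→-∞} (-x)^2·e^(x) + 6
The product is a 0·∞ indeterminate form at x → -∞.
Rewrite the product as (-x)^2 / e^(-x) (an ∞/∞ form) and apply L'Hôpital, or use the standard hierarchy e^(|x|) ≫ |(-x)^2| as x → -∞.
The indeterminate product → 0, so the limit = 6.

Final answer: 6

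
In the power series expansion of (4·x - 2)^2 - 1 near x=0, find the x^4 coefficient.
Expand to order 4: (4·x - 2)^2 - 1 = 16·x^2 - 16·x + 3 + O(x^5).
The coefficient of x^4 is 0.

Final answer: 0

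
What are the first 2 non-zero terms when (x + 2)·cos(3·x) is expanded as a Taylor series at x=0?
x + 2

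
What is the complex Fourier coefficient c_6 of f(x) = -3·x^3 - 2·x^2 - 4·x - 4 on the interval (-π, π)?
Compute the real Fourier coefficients first: a_6 = -2/9, b_6 = 7/6 + π^2.
Then c_6 = (a_6 − i·b_6)/2 = -1/9 - i·π^2/2 - 7·i/12.

Final answer: -1/9 - i·π^2/2 - 7·i/12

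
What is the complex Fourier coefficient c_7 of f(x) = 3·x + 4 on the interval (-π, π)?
Compute the real Fourier coefficients first: a_7 = 0, b_7 = 6/7.
Then c_7 = (a_7 − i·b_7)/2 = -3·i/7.

Final answer: -3·i/7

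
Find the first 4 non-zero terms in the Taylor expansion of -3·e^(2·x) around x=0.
-4·x^3 - 6·x^2 - 6·x - 3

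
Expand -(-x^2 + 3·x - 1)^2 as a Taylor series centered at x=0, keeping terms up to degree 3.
6·x^3 - 11·x^2 + 6·x - 1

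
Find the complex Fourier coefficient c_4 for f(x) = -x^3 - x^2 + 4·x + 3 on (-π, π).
Compute the real Fourier coefficients first: a_4 = -1/4, b_4 = -35/16 + π^2/2.
Then c_4 = (a_4 − i·b_4)/2 = -1/8 - i·π^2/4 + 35·i/32.

Final answer: -1/8 - i·π^2/4 + 35·i/32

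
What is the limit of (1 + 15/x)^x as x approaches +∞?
As x → +∞: this is the defining limit (1 + 15/x)^x → e^15.
Limit = e^(15).

Final answer: e^(15)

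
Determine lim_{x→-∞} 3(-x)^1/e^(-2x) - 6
The quotient is an ∞/∞ indeterminate form as x → -∞.
Compare growth rates of the dominant terms (exponentials ≫ polynomials ≫ logarithms), or apply L'Hôpital's rule; the quotient → 0.
Adding the constant: 0 - 6 = -6. Limit = -6.

Final answer: -6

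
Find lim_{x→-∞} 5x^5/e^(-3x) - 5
The quotient is an ∞/∞ indeterminate form as x → -∞.
Compare growth rates of the dominant terms (exponentials ≫ polynomials ≫ logarithms), or apply L'Hôpital's rule; the quotient → 0.
Adding the constant: 0 - 5 = -5. Limit = -5.

Final answer: -5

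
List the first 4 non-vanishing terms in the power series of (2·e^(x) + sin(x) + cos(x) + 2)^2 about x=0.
14·x^3/3 + 14·x^2 + 30·x + 25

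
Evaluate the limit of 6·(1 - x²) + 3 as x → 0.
Direct substitution at x = 0 gives 9.

Final answer: 9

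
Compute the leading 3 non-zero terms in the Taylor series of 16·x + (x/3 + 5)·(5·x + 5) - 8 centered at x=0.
5·x^2/3 + 128·x/3 + 17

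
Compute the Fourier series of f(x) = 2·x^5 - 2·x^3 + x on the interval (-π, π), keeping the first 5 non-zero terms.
(-84·π^2 + 4·π^4 + 506)·sin(x) + (-2·π^4 - 19 + 12·π^2)·sin(2·x) + (-116·π^2/27 + 286/81 + 4·π^4/3)·sin(3·x) + (-π^4 - 43/32 + 9·π^2/4)·sin(4·x) + (-36·π^2/25 + 466/625 + 4·π^4/5)·sin(5·x)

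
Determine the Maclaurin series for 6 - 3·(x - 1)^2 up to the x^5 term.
-3·x^2 + 6·x + 3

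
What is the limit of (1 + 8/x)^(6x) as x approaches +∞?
As x → +∞: write (1 + 8/x)^(6x) = ((1 + 8/x)^x)^6 → (e^8)^6 = e^48.
Limit = e^(48).

Final answer: e^(48)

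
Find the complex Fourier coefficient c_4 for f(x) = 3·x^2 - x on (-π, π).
Compute the real Fourier coefficients first: a_4 = 3/4, b_4 = 1/2.
Then c_4 = (a_4 − i·b_4)/2 = 3/8 - i/4.

Final answer: 3/8 - i/4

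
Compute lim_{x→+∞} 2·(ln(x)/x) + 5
Evaluate the dominant behaviour as x → +∞; each term tends to a finite value or vanishes.
Limit = 5.

Final answer: 5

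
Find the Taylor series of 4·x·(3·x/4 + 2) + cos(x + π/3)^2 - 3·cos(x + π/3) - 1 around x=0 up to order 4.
-11·x^4/48 + √(3)·x^3/12 + 17·x^2/4 + x·(√(3) + 8) - 9/4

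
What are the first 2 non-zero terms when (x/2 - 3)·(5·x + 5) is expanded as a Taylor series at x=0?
-25·x/2 - 15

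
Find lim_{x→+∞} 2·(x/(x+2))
Evaluate the dominant behaviour as x → +∞; each term tends to a finite value or vanishes.
Limit = 2.

Final answer: 2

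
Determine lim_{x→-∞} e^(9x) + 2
Evaluate the dominant behaviour as x → -∞; each term tends to a finite value or vanishes.
Limit = 2.

Final answer: 2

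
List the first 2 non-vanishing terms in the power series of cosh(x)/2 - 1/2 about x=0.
x^4/48 + x^2/4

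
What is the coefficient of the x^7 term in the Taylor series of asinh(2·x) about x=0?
Expand to order 7: asinh(2·x) = -40·x^7/7 + 12·x^5/5 - 4·x^3/3 + 2·x + O(x^8).
The coefficient of x^7 is -40/7.

Final answer: -40/7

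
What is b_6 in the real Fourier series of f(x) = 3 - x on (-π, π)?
b_6 = (1/π) ∫_{-π}^{π} f(x)·sin(6x) dx.
Evaluate the integral (use parity and integration by parts as needed): b_6 = 1/3.

Final answer: 1/3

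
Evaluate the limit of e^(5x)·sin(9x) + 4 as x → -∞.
Evaluate the dominant behaviour as x → -∞; each term tends to a finite value or vanishes.
Limit = 4.

Final answer: 4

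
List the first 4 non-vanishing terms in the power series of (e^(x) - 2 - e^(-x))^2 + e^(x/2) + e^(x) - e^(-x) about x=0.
-47·x^3/48 + 33·x^2/8 - 11·x/2 + 5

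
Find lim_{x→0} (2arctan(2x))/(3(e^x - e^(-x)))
Both numerator and denominator → 0 as x → 0; this is a 0/0 indeterminate form.
Expand each to leading order near x = 0: numerator ~ 4·x, denominator ~ 6·x.
The limit of the ratio is 2/3.

Final answer: 2/3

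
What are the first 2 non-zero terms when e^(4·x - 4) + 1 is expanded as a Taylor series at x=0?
4·x·e^(-4) + e^(-4) + 1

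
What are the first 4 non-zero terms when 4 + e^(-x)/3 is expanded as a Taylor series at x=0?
-x^3/18 + x^2/6 - x/3 + 13/3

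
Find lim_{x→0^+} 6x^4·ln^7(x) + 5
The product is a 0·∞ indeterminate form at x → 0⁺.
Rewrite the product as 6·ln^7(x) / x^(-4) and apply L'Hôpital, or use the standard hierarchy x^(-4) ≫ |ln x|^7 as x → 0⁺.
The indeterminate product → 0, so the limit = 5.

Final answer: 5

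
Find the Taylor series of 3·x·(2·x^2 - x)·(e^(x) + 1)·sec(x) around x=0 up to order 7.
67·x^7/20 + 15·x^6/8 + 7·x^5 + 3·x^4/2 + 9·x^3 - 6·x^2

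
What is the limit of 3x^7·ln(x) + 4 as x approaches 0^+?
The product is a 0·∞ indeterminate form at x → 0⁺.
Rewrite the product as 3·ln(x) / x^(-7) and apply L'Hôpital, or use the standard hierarchy x^(-7) ≫ |ln x| as x → 0⁺.
The indeterminate product → 0, so the limit = 4.

Final answer: 4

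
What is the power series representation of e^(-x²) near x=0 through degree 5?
x^4/2 - x^2 + 1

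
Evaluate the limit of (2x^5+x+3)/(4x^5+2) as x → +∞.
This is an ∞/∞ indeterminate form as x → +∞.
Divide numerator and denominator by x^5 and let the lower-order terms vanish; the leading terms give 2/4 = 1/2.
Limit = 1/2.

Final answer: 1/2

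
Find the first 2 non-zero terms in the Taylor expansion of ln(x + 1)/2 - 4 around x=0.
x/2 - 4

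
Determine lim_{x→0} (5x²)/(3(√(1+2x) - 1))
Both numerator and denominator → 0 as x → 0; this is a 0/0 indeterminate form.
Expand each to leading order near x = 0: numerator ~ 5·x^2, denominator ~ 3·x.
The limit of the ratio is 0.

Final answer: 0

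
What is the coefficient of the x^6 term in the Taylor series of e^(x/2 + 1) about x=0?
Expand to order 6: e^(x/2 + 1) = e·x^6/46080 + e·x^5/3840 + e·x^4/384 + e·x^3/48 + e·x^2/8 + e·x/2 + e + O(x^7).
The coefficient of x^6 is e/46080.

Final answer: e/46080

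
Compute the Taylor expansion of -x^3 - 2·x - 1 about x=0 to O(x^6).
-x^3 - 2·x - 1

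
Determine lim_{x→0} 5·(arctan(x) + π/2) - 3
Direct substitution at x = 0 gives -3 + 5·π/2.

Final answer: -3 + 5·π/2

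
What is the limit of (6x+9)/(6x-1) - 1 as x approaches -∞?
Evaluate the dominant behaviour as x → -∞; each term tends to a finite value or vanishes.
Limit = 0.

Final answer: 0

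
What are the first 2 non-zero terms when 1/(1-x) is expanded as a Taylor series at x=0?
x + 1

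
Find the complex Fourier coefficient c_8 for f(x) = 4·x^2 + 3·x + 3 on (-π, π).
Compute the real Fourier coefficients first: a_8 = 1/4, b_8 = -3/4.
Then c_8 = (a_8 − i·b_8)/2 = 1/8 + 3·i/8.

Final answer: 1/8 + 3·i/8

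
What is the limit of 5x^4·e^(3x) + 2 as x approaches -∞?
The product is a 0·∞ indeterminate form at x → -∞.
Rewrite the product as 5x^4 / e^(-3x) (an ∞/∞ form) and apply L'Hôpital, or use the standard hierarchy e^(3|x|) ≫ |x^4| as x → -∞.
The indeterminate product → 0, so the limit = 2.

Final answer: 2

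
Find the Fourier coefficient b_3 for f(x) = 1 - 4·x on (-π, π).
b_3 = (1/π) ∫_{-π}^{π} f(x)·sin(3x) dx.
Evaluate the integral (use parity and integration by parts as needed): b_3 = -8/3.

Final answer: -8/3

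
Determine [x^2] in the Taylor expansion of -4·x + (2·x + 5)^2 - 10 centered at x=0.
Expand to order 2: -4·x + (2·x + 5)^2 - 10 = 4·x^2 + 16·x + 15 + O(x^3).
The coefficient of x^2 is 4.

Final answer: 4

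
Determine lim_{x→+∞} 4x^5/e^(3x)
This is an ∞/∞ indeterminate form as x → +∞.
The exponential denominator e^(3x) dominates the polynomial numerator (e^x ≫ x^5 as x → ∞), so the quotient → 0.
Limit = 0.

Final answer: 0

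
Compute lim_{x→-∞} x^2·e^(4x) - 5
The product is a 0·∞ indeterminate form at x → -∞.
Rewrite the product as x^2 / e^(-4x) (an ∞/∞ form) and apply L'Hôpital, or use the standard hierarchy e^(4|x|) ≫ |x^2| as x → -∞.
The indeterminate product → 0, so the limit = -5.

Final answer: -5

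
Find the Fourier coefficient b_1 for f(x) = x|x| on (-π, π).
b_1 = (1/π) ∫_{-π}^{π} f(x)·sin(1x) dx.
Evaluate the integral (use parity and integration by parts as needed): b_1 = (-8 + 2·π^2)/π.

Final answer: (-8 + 2·π^2)/π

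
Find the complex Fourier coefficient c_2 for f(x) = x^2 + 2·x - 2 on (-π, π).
Compute the real Fourier coefficients first: a_2 = 1, b_2 = -2.
Then c_2 = (a_2 − i·b_2)/2 = 1/2 + i.

Final answer: 1/2 + i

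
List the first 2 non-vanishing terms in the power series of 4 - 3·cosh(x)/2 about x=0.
5/2 - 3·x^2/4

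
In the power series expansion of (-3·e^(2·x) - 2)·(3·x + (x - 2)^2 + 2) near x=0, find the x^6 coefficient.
Expand to order 6: (-3·e^(2·x) - 2)·(3·x + (x - 2)^2 + 2) = -14·x^6/5 - 34·x^5/5 - 14·x^4 - 24·x^3 - 35·x^2 - 31·x - 30 + O(x^7).
The coefficient of x^6 is -14/5.

Final answer: -14/5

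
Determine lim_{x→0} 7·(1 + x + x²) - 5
Direct substitution at x = 0 gives 2.

Final answer: 2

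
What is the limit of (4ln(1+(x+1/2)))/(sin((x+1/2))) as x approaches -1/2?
Both numerator and denominator → 0 as x → -1/2; this is a 0/0 indeterminate form.
Expand each to leading order near x = -1/2: numerator ~ 4·(x + 1/2), denominator ~ (x + 1/2).
The limit of the ratio is 4.

Final answer: 4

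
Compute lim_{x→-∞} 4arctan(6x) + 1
Evaluate the dominant behaviour as x → -∞; each term tends to a finite value or vanishes.
Limit = 1 - 2·π.

Final answer: 1 - 2·π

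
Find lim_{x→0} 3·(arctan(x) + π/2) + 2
Direct substitution at x = 0 gives 2 + 3·π/2.

Final answer: 2 + 3·π/2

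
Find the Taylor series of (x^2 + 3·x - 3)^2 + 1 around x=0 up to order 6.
x^4 + 6·x^3 + 3·x^2 - 18·x + 10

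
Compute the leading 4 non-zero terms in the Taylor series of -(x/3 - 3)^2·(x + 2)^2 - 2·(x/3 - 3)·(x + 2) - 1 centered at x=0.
14·x^3/9 - 19·x^2/9 - 70·x/3 - 25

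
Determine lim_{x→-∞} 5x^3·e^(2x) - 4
The product is a 0·∞ indeterminate form at x → -∞.
Rewrite the product as 5x^3 / e^(-2x) (an ∞/∞ form) and apply L'Hôpital, or use the standard hierarchy e^(2|x|) ≫ |x^3| as x → -∞.
The indeterminate product → 0, so the limit = -4.

Final answer: -4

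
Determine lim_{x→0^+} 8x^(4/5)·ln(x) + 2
The product is a 0·∞ indeterminate form at x → 0⁺.
Rewrite the product as 8·ln(x) / x^(-4/5) and apply L'Hôpital, or use the standard hierarchy x^(-4/5) ≫ |ln x| as x → 0⁺.
The indeterminate product → 0, so the limit = 2.

Final answer: 2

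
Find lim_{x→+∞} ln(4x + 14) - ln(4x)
This is an ∞ − ∞ indeterminate form.
Combine the logarithms: ln(4x+14) − ln(4x) = ln((4x+14)/(4x)) = ln(1 + 14/(4x)) → ln(1) = 0.
Limit = 0.

Final answer: 0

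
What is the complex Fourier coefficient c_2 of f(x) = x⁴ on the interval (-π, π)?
Compute the real Fourier coefficients first: a_2 = -3 + 2·π^2, b_2 = 0.
Then c_2 = (a_2 − i·b_2)/2 = -3/2 + π^2.

Final answer: -3/2 + π^2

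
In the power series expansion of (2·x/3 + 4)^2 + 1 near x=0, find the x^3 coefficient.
Expand to order 3: (2·x/3 + 4)^2 + 1 = 4·x^2/9 + 16·x/3 + 17 + O(x^4).
The coefficient of x^3 is 0.

Final answer: 0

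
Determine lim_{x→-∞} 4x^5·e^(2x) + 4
The product is a 0·∞ indeterminate form at x → -∞.
Rewrite the product as 4x^5 / e^(-2x) (an ∞/∞ form) and apply L'Hôpital, or use the standard hierarchy e^(2|x|) ≫ |x^5| as x → -∞.
The indeterminate product → 0, so the limit = 4.

Final answer: 4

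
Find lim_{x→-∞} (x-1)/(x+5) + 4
Evaluate the dominant behaviour as x → -∞; each term tends to a finite value or vanishes.
Limit = 5.

Final answer: 5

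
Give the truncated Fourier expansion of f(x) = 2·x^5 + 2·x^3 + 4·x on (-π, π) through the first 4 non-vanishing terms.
(-76·π^2 + 4·π^4 + 464)·sin(x) + (-2·π^4 - 16 + 8·π^2)·sin(2·x) + (-44·π^2/27 + 304/81 + 4·π^4/3)·sin(3·x) + (-π^4 - 67/32 + π^2/4)·sin(4·x)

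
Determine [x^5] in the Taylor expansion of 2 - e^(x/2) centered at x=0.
Expand to order 5: 2 - e^(x/2) = -x^5/3840 - x^4/384 - x^3/48 - x^2/8 - x/2 + 1 + O(x^6).
The coefficient of x^5 is -1/3840.

Final answer: -1/3840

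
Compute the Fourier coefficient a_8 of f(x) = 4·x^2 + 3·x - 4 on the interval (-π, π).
a_8 = (1/π) ∫_{-π}^{π} f(x)·cos(8x) dx.
Evaluate the integral (use parity and integration by parts as needed): a_8 = 1/4.

Final answer: 1/4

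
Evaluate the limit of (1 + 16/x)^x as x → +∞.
As x → +∞: this is the defining limit (1 + 16/x)^x → e^16.
Limit = e^(16).

Final answer: e^(16)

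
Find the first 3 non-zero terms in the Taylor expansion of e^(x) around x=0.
x^2/2 + x + 1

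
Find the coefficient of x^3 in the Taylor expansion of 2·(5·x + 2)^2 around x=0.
Expand to order 3: 2·(5·x + 2)^2 = 50·x^2 + 40·x + 8 + O(x^4).
The coefficient of x^3 is 0.

Final answer: 0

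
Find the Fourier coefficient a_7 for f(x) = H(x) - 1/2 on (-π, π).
a_7 = (1/π) ∫_{-π}^{π} f(x)·cos(7x) dx.
Evaluate the integral (use parity and integration by parts as needed): a_7 = 0.

Final answer: 0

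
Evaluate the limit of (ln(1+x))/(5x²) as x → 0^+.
Both numerator and denominator → 0 as x → 0^+; this is a 0/0 indeterminate form.
Expand each to leading order near x = 0: numerator ~ x, denominator ~ 5·x^2.
The limit of the ratio is ∞.

Final answer: ∞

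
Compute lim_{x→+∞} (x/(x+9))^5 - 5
As x → +∞: x/(x+9) = 1/(1 + 9/x) → 1, and the 5th power of a limit-1 base also → 1; with the additive constant, 1 - 5 = -4.
Limit = -4.

Final answer: -4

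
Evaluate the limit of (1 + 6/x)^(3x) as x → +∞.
As x → +∞: write (1 + 6/x)^(3x) = ((1 + 6/x)^x)^3 → (e^6)^3 = e^18.
Limit = e^(18).

Final answer: e^(18)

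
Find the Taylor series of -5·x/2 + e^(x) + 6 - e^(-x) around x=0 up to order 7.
x^7/2520 + x^5/60 + x^3/3 - x/2 + 6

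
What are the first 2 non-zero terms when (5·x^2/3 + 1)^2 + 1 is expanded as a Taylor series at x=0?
10·x^2/3 + 2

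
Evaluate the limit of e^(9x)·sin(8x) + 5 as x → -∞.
Evaluate the dominant behaviour as x → -∞; each term tends to a finite value or vanishes.
Limit = 5.

Final answer: 5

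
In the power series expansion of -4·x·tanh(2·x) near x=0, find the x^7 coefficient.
Expand to order 7: -4·x·tanh(2·x) = -256·x^6/15 + 32·x^4/3 - 8·x^2 + O(x^8).
The coefficient of x^7 is 0.

Final answer: 0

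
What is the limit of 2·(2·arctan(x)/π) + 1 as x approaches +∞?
Evaluate the dominant behaviour as x → +∞; each term tends to a finite value or vanishes.
Limit = 3.

Final answer: 3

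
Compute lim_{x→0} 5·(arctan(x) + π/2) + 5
Direct substitution at x = 0 gives 5 + 5·π/2.

Final answer: 5 + 5·π/2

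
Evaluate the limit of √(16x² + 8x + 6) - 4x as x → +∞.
As x → +∞: multiply by the conjugate to get (8x+6)/(√(16x²+8x+6)+4x); the denominator ~ 8x, so the limit is 8/8 = 1.
Limit = 1.

Final answer: 1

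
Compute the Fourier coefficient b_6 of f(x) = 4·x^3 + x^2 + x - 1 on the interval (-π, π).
b_6 = (1/π) ∫_{-π}^{π} f(x)·sin(6x) dx.
Evaluate the integral (use parity and integration by parts as needed): b_6 = -4·π^2/3 - 1/9.

Final answer: -4·π^2/3 - 1/9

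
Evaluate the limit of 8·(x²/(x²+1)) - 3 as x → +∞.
Evaluate the dominant behaviour as x → +∞; each term tends to a finite value or vanishes.
Limit = 5.

Final answer: 5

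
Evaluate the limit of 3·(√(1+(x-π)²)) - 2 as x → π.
Direct substitution at x = π gives 1.

Final answer: 1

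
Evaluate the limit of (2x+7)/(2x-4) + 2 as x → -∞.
Evaluate the dominant behaviour as x → -∞; each term tends to a finite value or vanishes.
Limit = 3.

Final answer: 3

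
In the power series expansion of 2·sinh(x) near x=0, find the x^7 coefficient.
Expand to order 7: 2·sinh(x) = x^7/2520 + x^5/60 + x^3/3 + 2·x + O(x^8).
The coefficient of x^7 is 1/2520.

Final answer: 1/2520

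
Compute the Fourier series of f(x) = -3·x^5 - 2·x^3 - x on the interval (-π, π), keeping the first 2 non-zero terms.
(-698 - 6·π^4 + 116·π^2)·sin(x) + (-13·π^2 + 41/2 + 3·π^4)·sin(2·x)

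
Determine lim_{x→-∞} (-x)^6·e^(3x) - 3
The product is a 0·∞ indeterminate form at x → -∞.
Rewrite the product as (-x)^6 / e^(-3x) (an ∞/∞ form) and apply L'Hôpital, or use the standard hierarchy e^(3|x|) ≫ |(-x)^6| as x → -∞.
The indeterminate product → 0, so the limit = -3.

Final answer: -3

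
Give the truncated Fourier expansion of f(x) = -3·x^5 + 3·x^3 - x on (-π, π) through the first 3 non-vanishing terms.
(-758 - 6·π^4 + 126·π^2)·sin(x) + (-18·π^2 + 28 + 3·π^4)·sin(2·x) + (-2·π^4 - 134/27 + 58·π^2/9)·sin(3·x)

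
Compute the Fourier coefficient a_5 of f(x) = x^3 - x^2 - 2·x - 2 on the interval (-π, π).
a_5 = (1/π) ∫_{-π}^{π} f(x)·cos(5x) dx.
Evaluate the integral (use parity and integration by parts as needed): a_5 = 4/25.

Final answer: 4/25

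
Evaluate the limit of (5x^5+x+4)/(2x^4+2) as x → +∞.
This is an ∞/∞ indeterminate form as x → +∞.
Divide numerator and denominator by x^5 and let the lower-order terms vanish; the numerator's degree 5 exceeds the denominator's degree 4, so the quotient diverges.
Limit = ∞.

Final answer: ∞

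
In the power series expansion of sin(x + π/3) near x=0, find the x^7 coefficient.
Expand to order 7: sin(x + π/3) = -x^7/10080 - √(3)·x^6/1440 + x^5/240 + √(3)·x^4/48 - x^3/12 - √(3)·x^2/4 + x/2 + √(3)/2 + O(x^8).
The coefficient of x^7 is -1/10080.

Final answer: -1/10080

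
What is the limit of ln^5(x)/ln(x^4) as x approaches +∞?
This is an ∞/∞ indeterminate form as x → +∞.
Write ln(x^4) = 4·ln(x), reducing the quotient to ln^4(x)/4 → ∞.
Limit = ∞.

Final answer: ∞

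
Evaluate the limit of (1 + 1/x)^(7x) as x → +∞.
As x → +∞: write (1 + 1/x)^(7x) = ((1 + 1/x)^x)^7 → (e^1)^7 = e^7.
Limit = e^(7).

Final answer: e^(7)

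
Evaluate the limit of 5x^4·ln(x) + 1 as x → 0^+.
The product is a 0·∞ indeterminate form at x → 0⁺.
Rewrite the product as 5·ln(x) / x^(-4) and apply L'Hôpital, or use the standard hierarchy x^(-4) ≫ |ln x| as x → 0⁺.
The indeterminate product → 0, so the limit = 1.

Final answer: 1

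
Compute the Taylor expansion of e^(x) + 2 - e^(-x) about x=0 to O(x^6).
x^5/60 + x^3/3 + 2·x + 2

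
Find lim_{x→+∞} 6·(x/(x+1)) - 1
Evaluate the dominant behaviour as x → +∞; each term tends to a finite value or vanishes.
Limit = 5.

Final answer: 5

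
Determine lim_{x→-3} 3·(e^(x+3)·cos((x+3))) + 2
Direct substitution at x = -3 gives 5.

Final answer: 5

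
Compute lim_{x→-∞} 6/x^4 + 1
Evaluate the dominant behaviour as x → -∞; each term tends to a finite value or vanishes.
Limit = 1.

Final answer: 1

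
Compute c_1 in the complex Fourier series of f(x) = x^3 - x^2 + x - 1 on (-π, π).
Compute the real Fourier coefficients first: a_1 = 4, b_1 = -10 + 2·π^2.
Then c_1 = (a_1 − i·b_1)/2 = 2 - i·π^2 + 5·i.

Final answer: 2 - i·π^2 + 5·i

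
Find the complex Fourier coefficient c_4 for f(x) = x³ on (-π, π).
Compute the real Fourier coefficients first: a_4 = 0, b_4 = 3/16 - π^2/2.
Then c_4 = (a_4 − i·b_4)/2 = -3·i/32 + i·π^2/4.

Final answer: -3·i/32 + i·π^2/4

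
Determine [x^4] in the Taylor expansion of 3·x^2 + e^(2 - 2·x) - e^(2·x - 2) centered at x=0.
Expand to order 4: 3·x^2 + e^(2 - 2·x) - e^(2·x - 2) = x^4·(-2·e^(-2)/3 + 2·e^(2)/3) + x^3·(-4·e^(2)/3 - 4·e^(-2)/3) + x^2·(-2·e^(-2) + 3 + 2·e^(2)) + x·(-2·e^(2) - 2·e^(-2)) - e^(-2) + e^(2) + O(x^5).
The coefficient of x^4 is -2·e^(-2)/3 + 2·e^(2)/3.

Final answer: -2·e^(-2)/3 + 2·e^(2)/3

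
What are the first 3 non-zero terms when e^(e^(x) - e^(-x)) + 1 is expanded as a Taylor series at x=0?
2·x^2 + 2·x + 2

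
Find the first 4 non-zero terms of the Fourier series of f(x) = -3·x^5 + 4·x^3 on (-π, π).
(-768 - 6·π^4 + 128·π^2)·sin(x) + (-19·π^2 + 57/2 + 3·π^4)·sin(2·x) + (-2·π^4 - 128/27 + 64·π^2/9)·sin(3·x) + (-31·π^2/8 + 93/64 + 3·π^4/2)·sin(4·x)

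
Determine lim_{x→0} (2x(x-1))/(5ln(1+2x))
Both numerator and denominator → 0 as x → 0; this is a 0/0 indeterminate form.
Expand each to leading order near x = 0: numerator ~ -2·x, denominator ~ 10·x.
The limit of the ratio is -1/5.

Final answer: -1/5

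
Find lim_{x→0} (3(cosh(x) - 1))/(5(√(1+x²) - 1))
Both numerator and denominator → 0 as x → 0; this is a 0/0 indeterminate form.
Expand each to leading order near x = 0: numerator ~ 3·x^2/2, denominator ~ 5·x^2/2.
The limit of the ratio is 3/5.

Final answer: 3/5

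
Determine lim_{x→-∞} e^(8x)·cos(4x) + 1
Evaluate the dominant behaviour as x → -∞; each term tends to a finite value or vanishes.
Limit = 1.

Final answer: 1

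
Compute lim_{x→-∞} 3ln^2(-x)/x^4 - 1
The quotient is an ∞/∞ indeterminate form as x → -∞.
Compare growth rates of the dominant terms (exponentials ≫ polynomials ≫ logarithms), or apply L'Hôpital's rule; the quotient → 0.
Adding the constant: 0 - 1 = -1. Limit = -1.

Final answer: -1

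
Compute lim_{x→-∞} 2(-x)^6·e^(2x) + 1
The product is a 0·∞ indeterminate form at x → -∞.
Rewrite the product as 2(-x)^6 / e^(-2x) (an ∞/∞ form) and apply L'Hôpital, or use the standard hierarchy e^(2|x|) ≫ |(-x)^6| as x → -∞.
The indeterminate product → 0, so the limit = 1.

Final answer: 1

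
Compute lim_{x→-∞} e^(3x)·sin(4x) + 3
Evaluate the dominant behaviour as x → -∞; each term tends to a finite value or vanishes.
Limit = 3.

Final answer: 3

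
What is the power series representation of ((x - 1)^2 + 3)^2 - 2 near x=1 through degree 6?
7 + 6·(x - 1)^2 + (x - 1)^4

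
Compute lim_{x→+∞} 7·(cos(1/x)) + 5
Evaluate the dominant behaviour as x → +∞; each term tends to a finite value or vanishes.
Limit = 12.

Final answer: 12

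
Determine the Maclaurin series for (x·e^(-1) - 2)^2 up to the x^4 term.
x^2·e^(-2) - 4·x·e^(-1) + 4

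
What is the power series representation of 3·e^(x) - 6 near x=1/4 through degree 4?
-6 + 3·e^(1/4) + 3·e^(1/4)·(x - 1/4) + 3·e^(1/4)·(x - 1/4)^2/2 + e^(1/4)·(x - 1/4)^3/2 + e^(1/4)·(x - 1/4)^4/8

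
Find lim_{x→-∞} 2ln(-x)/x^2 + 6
The quotient is an ∞/∞ indeterminate form as x → -∞.
Compare growth rates of the dominant terms (exponentials ≫ polynomials ≫ logarithms), or apply L'Hôpital's rule; the quotient → 0.
Adding the constant: 0 + 6 = 6. Limit = 6.

Final answer: 6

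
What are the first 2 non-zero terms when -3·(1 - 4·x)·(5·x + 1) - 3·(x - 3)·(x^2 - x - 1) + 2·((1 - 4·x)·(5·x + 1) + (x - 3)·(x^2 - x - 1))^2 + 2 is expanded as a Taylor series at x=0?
39·x + 22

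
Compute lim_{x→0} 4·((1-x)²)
Direct substitution at x = 0 gives 4.

Final answer: 4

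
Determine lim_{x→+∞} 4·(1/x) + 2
Evaluate the dominant behaviour as x → +∞; each term tends to a finite value or vanishes.
Limit = 2.

Final answer: 2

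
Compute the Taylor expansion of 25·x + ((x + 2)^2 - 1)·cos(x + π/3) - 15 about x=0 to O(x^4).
x^3·(-1 - √(3)/4) + x^2·(-2·√(3) - 1/4) + x·(27 - 3·√(3)/2) - 27/2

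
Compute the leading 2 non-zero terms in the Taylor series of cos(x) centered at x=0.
1 - x^2/2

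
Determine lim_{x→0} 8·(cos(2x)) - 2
Direct substitution at x = 0 gives 6.

Final answer: 6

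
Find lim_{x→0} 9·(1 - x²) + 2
Direct substitution at x = 0 gives 11.

Final answer: 11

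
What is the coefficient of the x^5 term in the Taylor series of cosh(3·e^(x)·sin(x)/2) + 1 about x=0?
Expand to order 5: cosh(3·e^(x)·sin(x)/2) + 1 = 51·x^5/32 + 267·x^4/128 + 9·x^3/4 + 9·x^2/8 + 2 + O(x^6).
The coefficient of x^5 is 51/32.

Final answer: 51/32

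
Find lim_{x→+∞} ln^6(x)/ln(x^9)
This is an ∞/∞ indeterminate form as x → +∞.
Write ln(x^9) = 9·ln(x), reducing the quotient to ln^5(x)/9 → ∞.
Limit = ∞.

Final answer: ∞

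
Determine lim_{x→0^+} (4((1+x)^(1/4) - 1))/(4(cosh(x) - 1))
Both numerator and denominator → 0 as x → 0^+; this is a 0/0 indeterminate form.
Expand each to leading order near x = 0: numerator ~ x, denominator ~ 2·x^2.
The limit of the ratio is ∞.

Final answer: ∞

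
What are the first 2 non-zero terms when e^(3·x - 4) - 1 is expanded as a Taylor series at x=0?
3·x·e^(-4) - 1 + e^(-4)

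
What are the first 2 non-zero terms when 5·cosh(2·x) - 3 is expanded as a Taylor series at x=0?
10·x^2 + 2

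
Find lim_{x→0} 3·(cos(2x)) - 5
Direct substitution at x = 0 gives -2.

Final answer: -2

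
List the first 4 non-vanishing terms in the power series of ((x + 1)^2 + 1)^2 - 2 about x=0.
4·x^3 + 8·x^2 + 8·x + 2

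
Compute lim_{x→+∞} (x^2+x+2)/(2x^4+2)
This is an ∞/∞ indeterminate form as x → +∞.
Divide numerator and denominator by x^4 and let the lower-order terms vanish; the numerator's degree 2 is below the denominator's degree 4, so the quotient → 0.
Limit = 0.

Final answer: 0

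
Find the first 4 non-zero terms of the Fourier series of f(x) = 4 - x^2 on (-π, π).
4·cos(x) - cos(2·x) + 4·cos(3·x)/9 - π^2/3 + 4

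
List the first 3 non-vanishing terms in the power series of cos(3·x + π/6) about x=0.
-9·√(3)·x^2/4 - 3·x/2 + √(3)/2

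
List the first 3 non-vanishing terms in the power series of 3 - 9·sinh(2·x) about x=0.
-12·x^3 - 18·x + 3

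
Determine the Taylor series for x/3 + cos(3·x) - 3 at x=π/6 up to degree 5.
-3 + π/18 - 8·(x - π/6)/3 + 9·(x - π/6)^3/2 - 81·(x - π/6)^5/40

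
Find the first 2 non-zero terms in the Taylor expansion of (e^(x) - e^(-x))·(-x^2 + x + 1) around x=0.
2·x^2 + 2·x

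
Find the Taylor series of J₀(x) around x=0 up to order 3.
1 - x^2/4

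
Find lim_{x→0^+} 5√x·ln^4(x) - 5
The product is a 0·∞ indeterminate form at x → 0⁺.
Rewrite the product as 5·ln^4(x) / x^(-1/2) and apply L'Hôpital, or use the standard hierarchy x^(-1/2) ≫ |ln x|^4 as x → 0⁺.
The indeterminate product → 0, so the limit = -5.

Final answer: -5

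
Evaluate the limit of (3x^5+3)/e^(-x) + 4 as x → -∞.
The quotient is an ∞/∞ indeterminate form as x → -∞.
Compare growth rates of the dominant terms (exponentials ≫ polynomials ≫ logarithms), or apply L'Hôpital's rule; the quotient → 0.
Adding the constant: 0 + 4 = 4. Limit = 4.

Final answer: 4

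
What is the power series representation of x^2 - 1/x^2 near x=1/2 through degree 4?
-15/4 + 17·(x - 1/2) - 47·(x - 1/2)^2 + 128·(x - 1/2)^3 - 320·(x - 1/2)^4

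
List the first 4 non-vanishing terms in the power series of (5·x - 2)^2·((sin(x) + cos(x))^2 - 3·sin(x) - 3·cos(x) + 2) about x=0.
161·x^4/3 - 175·x^3/3 + 26·x^2 - 4·x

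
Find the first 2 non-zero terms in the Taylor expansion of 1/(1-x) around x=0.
x + 1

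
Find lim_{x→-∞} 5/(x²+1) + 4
Evaluate the dominant behaviour as x → -∞; each term tends to a finite value or vanishes.
Limit = 4.

Final answer: 4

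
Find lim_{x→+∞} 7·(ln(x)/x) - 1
Evaluate the dominant behaviour as x → +∞; each term tends to a finite value or vanishes.
Limit = -1.

Final answer: -1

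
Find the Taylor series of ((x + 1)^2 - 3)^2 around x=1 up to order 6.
1 + 8·(x - 1) + 18·(x - 1)^2 + 8·(x - 1)^3 + (x - 1)^4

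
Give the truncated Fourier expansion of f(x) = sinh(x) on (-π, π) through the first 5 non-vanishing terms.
sin(x)·sinh(π)/π - 4·sin(2·x)·sinh(π)/(5·π) + 3·sin(3·x)·sinh(π)/(5·π) - 8·sin(4·x)·sinh(π)/(17·π) + 5·sin(5·x)·sinh(π)/(13·π)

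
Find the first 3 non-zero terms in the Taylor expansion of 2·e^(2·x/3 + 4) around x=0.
4·x^2·e^(4)/9 + 4·x·e^(4)/3 + 2·e^(4)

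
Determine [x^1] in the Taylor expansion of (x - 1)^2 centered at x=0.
Expand to order 1: (x - 1)^2 = 1 - 2·x + O(x^2).
The coefficient of x^1 is -2.

Final answer: -2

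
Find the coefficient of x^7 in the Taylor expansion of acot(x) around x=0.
Expand to order 7: acot(x) = x^7/7 - x^5/5 + x^3/3 - x + π/2 + O(x^8).
The coefficient of x^7 is 1/7.

Final answer: 1/7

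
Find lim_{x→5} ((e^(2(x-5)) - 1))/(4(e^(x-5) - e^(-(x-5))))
Both numerator and denominator → 0 as x → 5; this is a 0/0 indeterminate form.
Expand each to leading order near x = 5: numerator ~ 2·(x - 5), denominator ~ 8·(x - 5).
The limit of the ratio is 1/4.

Final answer: 1/4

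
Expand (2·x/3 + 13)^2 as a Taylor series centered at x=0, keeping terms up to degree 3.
4·x^2/9 + 52·x/3 + 169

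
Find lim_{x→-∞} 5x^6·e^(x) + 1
The product is a 0·∞ indeterminate form at x → -∞.
Rewrite the product as 5x^6 / e^(-x) (an ∞/∞ form) and apply L'Hôpital, or use the standard hierarchy e^(|x|) ≫ |x^6| as x → -∞.
The indeterminate product → 0, so the limit = 1.

Final answer: 1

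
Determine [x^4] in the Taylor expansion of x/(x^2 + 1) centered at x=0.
Expand to order 4: x/(x^2 + 1) = -x^3 + x + O(x^5).
The coefficient of x^4 is 0.

Final answer: 0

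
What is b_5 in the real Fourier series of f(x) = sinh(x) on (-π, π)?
b_5 = (1/π) ∫_{-π}^{π} f(x)·sin(5x) dx.
Evaluate the integral (use parity and integration by parts as needed): b_5 = 5·sinh(π)/(13·π).

Final answer: 5·sinh(π)/(13·π)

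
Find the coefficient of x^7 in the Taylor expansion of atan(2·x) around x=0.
Expand to order 7: atan(2·x) = -128·x^7/7 + 32·x^5/5 - 8·x^3/3 + 2·x + O(x^8).
The coefficient of x^7 is -128/7.

Final answer: -128/7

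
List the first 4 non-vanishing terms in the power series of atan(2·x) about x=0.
-128·x^7/7 + 32·x^5/5 - 8·x^3/3 + 2·x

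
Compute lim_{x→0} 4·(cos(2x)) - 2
Direct substitution at x = 0 gives 2.

Final answer: 2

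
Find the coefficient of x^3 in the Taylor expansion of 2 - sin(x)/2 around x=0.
Expand to order 3: 2 - sin(x)/2 = x^3/12 - x/2 + 2 + O(x^4).
The coefficient of x^3 is 1/12.

Final answer: 1/12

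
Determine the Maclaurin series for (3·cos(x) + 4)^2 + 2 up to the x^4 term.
4·x^4 - 21·x^2 + 51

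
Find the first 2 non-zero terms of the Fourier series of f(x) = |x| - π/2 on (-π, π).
-4·cos(x)/π - 4·cos(3·x)/(9·π)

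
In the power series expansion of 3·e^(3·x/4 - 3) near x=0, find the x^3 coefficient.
Expand to order 3: 3·e^(3·x/4 - 3) = 27·x^3·e^(-3)/128 + 27·x^2·e^(-3)/32 + 9·x·e^(-3)/4 + 3·e^(-3) + O(x^4).
The coefficient of x^3 is 27·e^(-3)/128.

Final answer: 27·e^(-3)/128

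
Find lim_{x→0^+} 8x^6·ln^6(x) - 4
The product is a 0·∞ indeterminate form at x → 0⁺.
Rewrite the product as 8·ln^6(x) / x^(-6) and apply L'Hôpital, or use the standard hierarchy x^(-6) ≫ |ln x|^6 as x → 0⁺.
The indeterminate product → 0, so the limit = -4.

Final answer: -4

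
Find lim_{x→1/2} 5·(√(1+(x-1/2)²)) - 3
Direct substitution at x = 1/2 gives 2.

Final answer: 2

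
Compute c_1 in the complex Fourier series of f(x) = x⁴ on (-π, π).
Compute the real Fourier coefficients first: a_1 = 48 - 8·π^2, b_1 = 0.
Then c_1 = (a_1 − i·b_1)/2 = 24 - 4·π^2.

Final answer: 24 - 4·π^2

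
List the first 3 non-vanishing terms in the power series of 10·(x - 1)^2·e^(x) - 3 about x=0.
-5·x^2 - 10·x + 7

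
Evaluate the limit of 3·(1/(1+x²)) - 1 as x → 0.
Direct substitution at x = 0 gives 2.

Final answer: 2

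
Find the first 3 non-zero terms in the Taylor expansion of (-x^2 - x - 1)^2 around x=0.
3·x^2 + 2·x + 1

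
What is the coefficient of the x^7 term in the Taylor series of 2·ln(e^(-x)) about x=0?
Expand to order 7: 2·ln(e^(-x)) = -2·x + O(x^8).
The coefficient of x^7 is 0.

Final answer: 0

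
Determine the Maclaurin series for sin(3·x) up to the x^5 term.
81·x^5/40 - 9·x^3/2 + 3·x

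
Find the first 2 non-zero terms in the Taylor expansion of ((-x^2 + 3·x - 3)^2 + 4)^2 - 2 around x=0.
167 - 468·x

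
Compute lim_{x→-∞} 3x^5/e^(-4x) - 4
The quotient is an ∞/∞ indeterminate form as x → -∞.
Compare growth rates of the dominant terms (exponentials ≫ polynomials ≫ logarithms), or apply L'Hôpital's rule; the quotient → 0.
Adding the constant: 0 - 4 = -4. Limit = -4.

Final answer: -4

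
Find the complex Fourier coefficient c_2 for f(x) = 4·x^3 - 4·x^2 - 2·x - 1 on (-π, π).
Compute the real Fourier coefficients first: a_2 = -4, b_2 = 8 - 4·π^2.
Then c_2 = (a_2 − i·b_2)/2 = -2 - 4·i + 2·i·π^2.

Final answer: -2 - 4·i + 2·i·π^2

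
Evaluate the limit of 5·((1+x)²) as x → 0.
Direct substitution at x = 0 gives 5.

Final answer: 5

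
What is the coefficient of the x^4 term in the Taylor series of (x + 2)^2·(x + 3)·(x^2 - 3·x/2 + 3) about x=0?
Expand to order 4: (x + 2)^2·(x + 3)·(x^2 - 3·x/2 + 3) = 11·x^4/2 + 17·x^3/2 + 9·x^2 + 30·x + 36 + O(x^5).
The coefficient of x^4 is 11/2.

Final answer: 11/2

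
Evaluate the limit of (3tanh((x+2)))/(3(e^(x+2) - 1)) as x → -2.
Both numerator and denominator → 0 as x → -2; this is a 0/0 indeterminate form.
Expand each to leading order near x = -2: numerator ~ 3·(x + 2), denominator ~ 3·(x + 2).
The limit of the ratio is 1.

Final answer: 1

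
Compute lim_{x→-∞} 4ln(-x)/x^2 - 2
The quotient is an ∞/∞ indeterminate form as x → -∞.
Compare growth rates of the dominant terms (exponentials ≫ polynomials ≫ logarithms), or apply L'Hôpital's rule; the quotient → 0.
Adding the constant: 0 - 2 = -2. Limit = -2.

Final answer: -2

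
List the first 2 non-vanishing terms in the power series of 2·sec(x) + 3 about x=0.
x^2 + 5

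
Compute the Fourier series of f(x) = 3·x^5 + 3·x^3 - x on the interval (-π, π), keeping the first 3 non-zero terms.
(-114·π^2 + 6·π^4 + 682)·sin(x) + (-3·π^4 - 17 + 12·π^2)·sin(2·x) + (-22·π^2/9 + 26/27 + 2·π^4)·sin(3·x)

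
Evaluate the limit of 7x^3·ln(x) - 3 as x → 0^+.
The product is a 0·∞ indeterminate form at x → 0⁺.
Rewrite the product as 7·ln(x) / x^(-3) and apply L'Hôpital, or use the standard hierarchy x^(-3) ≫ |ln x| as x → 0⁺.
The indeterminate product → 0, so the limit = -3.

Final answer: -3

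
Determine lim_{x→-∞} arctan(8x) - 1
Evaluate the dominant behaviour as x → -∞; each term tends to a finite value or vanishes.
Limit = -π/2 - 1.

Final answer: -π/2 - 1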